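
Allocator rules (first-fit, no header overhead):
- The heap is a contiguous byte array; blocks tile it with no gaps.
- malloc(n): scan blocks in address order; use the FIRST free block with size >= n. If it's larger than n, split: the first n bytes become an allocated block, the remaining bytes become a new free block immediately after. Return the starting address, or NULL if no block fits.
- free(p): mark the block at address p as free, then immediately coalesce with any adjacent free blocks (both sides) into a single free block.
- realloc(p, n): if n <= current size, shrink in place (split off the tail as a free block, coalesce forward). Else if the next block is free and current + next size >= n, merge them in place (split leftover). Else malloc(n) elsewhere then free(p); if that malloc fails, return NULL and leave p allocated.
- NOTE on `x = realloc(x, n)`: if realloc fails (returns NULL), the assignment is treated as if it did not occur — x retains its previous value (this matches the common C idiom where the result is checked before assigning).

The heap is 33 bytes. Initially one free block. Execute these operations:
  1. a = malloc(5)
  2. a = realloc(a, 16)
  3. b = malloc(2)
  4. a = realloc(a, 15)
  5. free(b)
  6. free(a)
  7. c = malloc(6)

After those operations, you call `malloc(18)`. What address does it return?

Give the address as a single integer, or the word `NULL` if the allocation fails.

Answer: 6

Derivation:
Op 1: a = malloc(5) -> a = 0; heap: [0-4 ALLOC][5-32 FREE]
Op 2: a = realloc(a, 16) -> a = 0; heap: [0-15 ALLOC][16-32 FREE]
Op 3: b = malloc(2) -> b = 16; heap: [0-15 ALLOC][16-17 ALLOC][18-32 FREE]
Op 4: a = realloc(a, 15) -> a = 0; heap: [0-14 ALLOC][15-15 FREE][16-17 ALLOC][18-32 FREE]
Op 5: free(b) -> (freed b); heap: [0-14 ALLOC][15-32 FREE]
Op 6: free(a) -> (freed a); heap: [0-32 FREE]
Op 7: c = malloc(6) -> c = 0; heap: [0-5 ALLOC][6-32 FREE]
malloc(18): first-fit scan over [0-5 ALLOC][6-32 FREE] -> 6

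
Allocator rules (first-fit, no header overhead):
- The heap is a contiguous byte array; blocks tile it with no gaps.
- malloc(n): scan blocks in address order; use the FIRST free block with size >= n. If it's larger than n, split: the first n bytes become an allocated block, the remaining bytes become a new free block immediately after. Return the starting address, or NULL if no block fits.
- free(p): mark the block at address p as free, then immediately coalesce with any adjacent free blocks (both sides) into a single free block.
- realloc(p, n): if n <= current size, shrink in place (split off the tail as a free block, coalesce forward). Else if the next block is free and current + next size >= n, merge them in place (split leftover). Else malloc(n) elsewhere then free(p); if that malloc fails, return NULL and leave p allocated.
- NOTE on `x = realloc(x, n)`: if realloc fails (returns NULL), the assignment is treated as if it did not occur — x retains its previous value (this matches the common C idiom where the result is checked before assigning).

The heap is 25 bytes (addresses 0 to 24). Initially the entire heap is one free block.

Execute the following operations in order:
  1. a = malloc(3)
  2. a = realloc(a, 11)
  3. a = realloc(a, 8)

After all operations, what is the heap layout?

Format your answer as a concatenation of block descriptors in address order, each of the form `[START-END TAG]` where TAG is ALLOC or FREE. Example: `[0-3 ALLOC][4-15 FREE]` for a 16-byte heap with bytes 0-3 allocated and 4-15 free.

Answer: [0-7 ALLOC][8-24 FREE]

Derivation:
Op 1: a = malloc(3) -> a = 0; heap: [0-2 ALLOC][3-24 FREE]
Op 2: a = realloc(a, 11) -> a = 0; heap: [0-10 ALLOC][11-24 FREE]
Op 3: a = realloc(a, 8) -> a = 0; heap: [0-7 ALLOC][8-24 FREE]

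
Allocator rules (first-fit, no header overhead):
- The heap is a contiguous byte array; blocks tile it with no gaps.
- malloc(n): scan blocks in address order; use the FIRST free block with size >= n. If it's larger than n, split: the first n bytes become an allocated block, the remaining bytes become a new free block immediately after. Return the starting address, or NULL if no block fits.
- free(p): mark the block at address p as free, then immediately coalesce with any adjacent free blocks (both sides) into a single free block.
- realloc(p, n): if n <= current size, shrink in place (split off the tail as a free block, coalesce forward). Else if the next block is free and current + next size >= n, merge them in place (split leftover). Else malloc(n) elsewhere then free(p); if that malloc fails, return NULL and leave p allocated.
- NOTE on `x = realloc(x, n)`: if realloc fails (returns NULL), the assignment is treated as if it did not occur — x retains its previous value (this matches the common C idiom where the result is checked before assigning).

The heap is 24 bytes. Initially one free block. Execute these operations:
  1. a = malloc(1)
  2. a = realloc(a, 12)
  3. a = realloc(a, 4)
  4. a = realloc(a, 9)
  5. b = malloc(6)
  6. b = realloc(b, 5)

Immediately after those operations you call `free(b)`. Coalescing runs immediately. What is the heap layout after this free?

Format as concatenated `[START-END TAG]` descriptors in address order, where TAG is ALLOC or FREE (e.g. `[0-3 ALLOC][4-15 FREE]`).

Op 1: a = malloc(1) -> a = 0; heap: [0-0 ALLOC][1-23 FREE]
Op 2: a = realloc(a, 12) -> a = 0; heap: [0-11 ALLOC][12-23 FREE]
Op 3: a = realloc(a, 4) -> a = 0; heap: [0-3 ALLOC][4-23 FREE]
Op 4: a = realloc(a, 9) -> a = 0; heap: [0-8 ALLOC][9-23 FREE]
Op 5: b = malloc(6) -> b = 9; heap: [0-8 ALLOC][9-14 ALLOC][15-23 FREE]
Op 6: b = realloc(b, 5) -> b = 9; heap: [0-8 ALLOC][9-13 ALLOC][14-23 FREE]
free(b): b = 9 -> block [9-13 ALLOC]; mark free, coalesce with adjacent free neighbors -> [0-8 ALLOC][9-23 FREE]

Answer: [0-8 ALLOC][9-23 FREE]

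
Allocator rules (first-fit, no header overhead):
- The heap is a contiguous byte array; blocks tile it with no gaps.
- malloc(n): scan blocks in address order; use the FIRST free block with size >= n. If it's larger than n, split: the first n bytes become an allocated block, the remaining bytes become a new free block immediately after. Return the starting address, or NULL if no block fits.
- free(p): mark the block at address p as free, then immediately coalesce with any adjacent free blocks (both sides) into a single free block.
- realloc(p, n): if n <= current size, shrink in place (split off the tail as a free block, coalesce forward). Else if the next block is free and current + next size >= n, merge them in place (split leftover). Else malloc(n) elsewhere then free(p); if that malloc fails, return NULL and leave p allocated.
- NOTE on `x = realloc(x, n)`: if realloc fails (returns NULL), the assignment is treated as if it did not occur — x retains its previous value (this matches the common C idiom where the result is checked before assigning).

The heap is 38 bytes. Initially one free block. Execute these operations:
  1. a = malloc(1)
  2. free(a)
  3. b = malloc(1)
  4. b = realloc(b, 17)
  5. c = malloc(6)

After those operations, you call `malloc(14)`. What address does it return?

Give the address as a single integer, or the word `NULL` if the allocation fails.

Op 1: a = malloc(1) -> a = 0; heap: [0-0 ALLOC][1-37 FREE]
Op 2: free(a) -> (freed a); heap: [0-37 FREE]
Op 3: b = malloc(1) -> b = 0; heap: [0-0 ALLOC][1-37 FREE]
Op 4: b = realloc(b, 17) -> b = 0; heap: [0-16 ALLOC][17-37 FREE]
Op 5: c = malloc(6) -> c = 17; heap: [0-16 ALLOC][17-22 ALLOC][23-37 FREE]
malloc(14): first-fit scan over [0-16 ALLOC][17-22 ALLOC][23-37 FREE] -> 23

Answer: 23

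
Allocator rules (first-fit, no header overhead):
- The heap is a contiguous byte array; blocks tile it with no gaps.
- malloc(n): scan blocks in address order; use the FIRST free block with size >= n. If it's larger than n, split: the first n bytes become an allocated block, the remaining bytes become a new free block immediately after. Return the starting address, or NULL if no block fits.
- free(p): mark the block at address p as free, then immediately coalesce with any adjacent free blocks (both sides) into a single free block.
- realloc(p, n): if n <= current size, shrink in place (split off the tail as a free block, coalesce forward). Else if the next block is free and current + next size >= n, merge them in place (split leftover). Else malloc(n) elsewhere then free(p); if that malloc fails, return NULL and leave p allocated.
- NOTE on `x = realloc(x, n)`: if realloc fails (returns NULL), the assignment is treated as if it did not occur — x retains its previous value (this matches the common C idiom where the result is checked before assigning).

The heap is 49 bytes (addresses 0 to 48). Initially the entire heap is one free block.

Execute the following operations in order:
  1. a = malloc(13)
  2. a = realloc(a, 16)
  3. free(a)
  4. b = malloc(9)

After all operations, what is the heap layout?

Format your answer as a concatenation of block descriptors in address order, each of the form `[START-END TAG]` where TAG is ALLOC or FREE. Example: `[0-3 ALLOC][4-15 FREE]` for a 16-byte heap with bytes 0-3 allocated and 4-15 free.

Op 1: a = malloc(13) -> a = 0; heap: [0-12 ALLOC][13-48 FREE]
Op 2: a = realloc(a, 16) -> a = 0; heap: [0-15 ALLOC][16-48 FREE]
Op 3: free(a) -> (freed a); heap: [0-48 FREE]
Op 4: b = malloc(9) -> b = 0; heap: [0-8 ALLOC][9-48 FREE]

Answer: [0-8 ALLOC][9-48 FREE]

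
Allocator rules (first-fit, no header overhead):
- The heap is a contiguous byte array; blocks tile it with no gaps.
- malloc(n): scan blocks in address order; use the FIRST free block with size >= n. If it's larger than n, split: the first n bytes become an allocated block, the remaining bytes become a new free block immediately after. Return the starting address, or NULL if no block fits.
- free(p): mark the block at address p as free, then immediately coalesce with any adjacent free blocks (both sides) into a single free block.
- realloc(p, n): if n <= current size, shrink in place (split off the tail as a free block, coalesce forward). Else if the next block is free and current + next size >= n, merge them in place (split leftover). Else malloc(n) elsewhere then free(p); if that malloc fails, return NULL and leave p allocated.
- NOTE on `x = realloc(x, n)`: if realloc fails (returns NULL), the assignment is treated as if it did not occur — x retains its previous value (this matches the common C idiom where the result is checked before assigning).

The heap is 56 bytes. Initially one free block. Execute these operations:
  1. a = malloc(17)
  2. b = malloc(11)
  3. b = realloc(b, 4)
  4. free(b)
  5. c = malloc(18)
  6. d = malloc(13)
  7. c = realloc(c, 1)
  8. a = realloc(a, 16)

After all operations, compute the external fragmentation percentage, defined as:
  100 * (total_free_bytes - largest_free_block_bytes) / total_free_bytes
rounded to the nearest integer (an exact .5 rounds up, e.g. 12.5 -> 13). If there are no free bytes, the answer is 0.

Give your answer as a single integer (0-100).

Op 1: a = malloc(17) -> a = 0; heap: [0-16 ALLOC][17-55 FREE]
Op 2: b = malloc(11) -> b = 17; heap: [0-16 ALLOC][17-27 ALLOC][28-55 FREE]
Op 3: b = realloc(b, 4) -> b = 17; heap: [0-16 ALLOC][17-20 ALLOC][21-55 FREE]
Op 4: free(b) -> (freed b); heap: [0-16 ALLOC][17-55 FREE]
Op 5: c = malloc(18) -> c = 17; heap: [0-16 ALLOC][17-34 ALLOC][35-55 FREE]
Op 6: d = malloc(13) -> d = 35; heap: [0-16 ALLOC][17-34 ALLOC][35-47 ALLOC][48-55 FREE]
Op 7: c = realloc(c, 1) -> c = 17; heap: [0-16 ALLOC][17-17 ALLOC][18-34 FREE][35-47 ALLOC][48-55 FREE]
Op 8: a = realloc(a, 16) -> a = 0; heap: [0-15 ALLOC][16-16 FREE][17-17 ALLOC][18-34 FREE][35-47 ALLOC][48-55 FREE]
Free blocks: [1 17 8] total_free=26 largest=17 -> 100*(26-17)/26 = 900/26 ≈ 34.615 -> rounds to 35

Answer: 35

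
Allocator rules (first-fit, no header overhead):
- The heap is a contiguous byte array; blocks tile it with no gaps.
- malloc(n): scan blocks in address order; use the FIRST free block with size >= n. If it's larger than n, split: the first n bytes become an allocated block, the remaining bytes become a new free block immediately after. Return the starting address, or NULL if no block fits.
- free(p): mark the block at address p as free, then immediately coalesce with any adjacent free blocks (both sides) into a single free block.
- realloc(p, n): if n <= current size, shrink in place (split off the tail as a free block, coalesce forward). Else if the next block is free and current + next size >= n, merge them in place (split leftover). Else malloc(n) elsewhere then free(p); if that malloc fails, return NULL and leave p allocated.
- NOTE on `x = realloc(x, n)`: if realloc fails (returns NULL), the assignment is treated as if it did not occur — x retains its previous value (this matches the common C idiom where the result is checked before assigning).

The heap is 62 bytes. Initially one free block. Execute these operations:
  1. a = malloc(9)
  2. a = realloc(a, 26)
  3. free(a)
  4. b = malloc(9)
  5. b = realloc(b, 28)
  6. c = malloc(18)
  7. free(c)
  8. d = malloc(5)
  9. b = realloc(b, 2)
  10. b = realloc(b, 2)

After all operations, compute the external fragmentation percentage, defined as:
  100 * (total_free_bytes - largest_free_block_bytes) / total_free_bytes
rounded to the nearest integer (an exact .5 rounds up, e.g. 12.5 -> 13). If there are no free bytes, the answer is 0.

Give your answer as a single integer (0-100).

Answer: 47

Derivation:
Op 1: a = malloc(9) -> a = 0; heap: [0-8 ALLOC][9-61 FREE]
Op 2: a = realloc(a, 26) -> a = 0; heap: [0-25 ALLOC][26-61 FREE]
Op 3: free(a) -> (freed a); heap: [0-61 FREE]
Op 4: b = malloc(9) -> b = 0; heap: [0-8 ALLOC][9-61 FREE]
Op 5: b = realloc(b, 28) -> b = 0; heap: [0-27 ALLOC][28-61 FREE]
Op 6: c = malloc(18) -> c = 28; heap: [0-27 ALLOC][28-45 ALLOC][46-61 FREE]
Op 7: free(c) -> (freed c); heap: [0-27 ALLOC][28-61 FREE]
Op 8: d = malloc(5) -> d = 28; heap: [0-27 ALLOC][28-32 ALLOC][33-61 FREE]
Op 9: b = realloc(b, 2) -> b = 0; heap: [0-1 ALLOC][2-27 FREE][28-32 ALLOC][33-61 FREE]
Op 10: b = realloc(b, 2) -> b = 0; heap: [0-1 ALLOC][2-27 FREE][28-32 ALLOC][33-61 FREE]
Free blocks: [26 29] total_free=55 largest=29 -> 100*(55-29)/55 = 2600/55 ≈ 47.273 -> rounds to 47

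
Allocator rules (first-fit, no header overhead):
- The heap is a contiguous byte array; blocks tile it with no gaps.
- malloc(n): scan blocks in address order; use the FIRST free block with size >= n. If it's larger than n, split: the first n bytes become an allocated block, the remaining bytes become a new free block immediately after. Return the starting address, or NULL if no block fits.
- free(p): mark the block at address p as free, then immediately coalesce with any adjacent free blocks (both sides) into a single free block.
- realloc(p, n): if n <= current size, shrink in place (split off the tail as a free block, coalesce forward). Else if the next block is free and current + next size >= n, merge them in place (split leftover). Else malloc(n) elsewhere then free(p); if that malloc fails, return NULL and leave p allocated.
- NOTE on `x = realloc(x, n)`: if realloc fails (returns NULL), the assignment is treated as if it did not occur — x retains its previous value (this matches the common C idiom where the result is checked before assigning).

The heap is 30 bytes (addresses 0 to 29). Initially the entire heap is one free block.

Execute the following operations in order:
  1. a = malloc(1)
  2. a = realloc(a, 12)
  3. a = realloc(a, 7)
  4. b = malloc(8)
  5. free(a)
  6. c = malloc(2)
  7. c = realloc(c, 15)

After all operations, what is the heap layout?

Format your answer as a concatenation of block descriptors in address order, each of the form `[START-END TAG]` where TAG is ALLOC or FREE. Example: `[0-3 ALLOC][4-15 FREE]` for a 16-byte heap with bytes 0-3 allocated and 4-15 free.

Answer: [0-6 FREE][7-14 ALLOC][15-29 ALLOC]

Derivation:
Op 1: a = malloc(1) -> a = 0; heap: [0-0 ALLOC][1-29 FREE]
Op 2: a = realloc(a, 12) -> a = 0; heap: [0-11 ALLOC][12-29 FREE]
Op 3: a = realloc(a, 7) -> a = 0; heap: [0-6 ALLOC][7-29 FREE]
Op 4: b = malloc(8) -> b = 7; heap: [0-6 ALLOC][7-14 ALLOC][15-29 FREE]
Op 5: free(a) -> (freed a); heap: [0-6 FREE][7-14 ALLOC][15-29 FREE]
Op 6: c = malloc(2) -> c = 0; heap: [0-1 ALLOC][2-6 FREE][7-14 ALLOC][15-29 FREE]
Op 7: c = realloc(c, 15) -> c = 15; heap: [0-6 FREE][7-14 ALLOC][15-29 ALLOC]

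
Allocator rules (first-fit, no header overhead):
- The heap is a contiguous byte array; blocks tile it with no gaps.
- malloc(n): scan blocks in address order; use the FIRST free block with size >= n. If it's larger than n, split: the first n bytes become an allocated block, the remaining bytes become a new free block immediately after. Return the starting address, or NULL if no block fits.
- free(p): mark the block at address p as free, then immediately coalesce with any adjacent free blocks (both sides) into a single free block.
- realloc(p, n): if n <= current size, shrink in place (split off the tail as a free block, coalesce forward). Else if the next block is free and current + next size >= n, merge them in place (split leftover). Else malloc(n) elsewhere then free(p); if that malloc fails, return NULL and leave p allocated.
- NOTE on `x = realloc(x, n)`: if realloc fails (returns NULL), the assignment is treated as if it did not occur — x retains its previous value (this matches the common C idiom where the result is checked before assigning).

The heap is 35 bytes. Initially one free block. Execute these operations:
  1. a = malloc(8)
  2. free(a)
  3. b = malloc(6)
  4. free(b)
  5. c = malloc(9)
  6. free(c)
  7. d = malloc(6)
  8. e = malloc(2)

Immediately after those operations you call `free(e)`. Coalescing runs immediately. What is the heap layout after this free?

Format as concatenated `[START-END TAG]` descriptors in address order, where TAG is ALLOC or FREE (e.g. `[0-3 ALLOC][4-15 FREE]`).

Op 1: a = malloc(8) -> a = 0; heap: [0-7 ALLOC][8-34 FREE]
Op 2: free(a) -> (freed a); heap: [0-34 FREE]
Op 3: b = malloc(6) -> b = 0; heap: [0-5 ALLOC][6-34 FREE]
Op 4: free(b) -> (freed b); heap: [0-34 FREE]
Op 5: c = malloc(9) -> c = 0; heap: [0-8 ALLOC][9-34 FREE]
Op 6: free(c) -> (freed c); heap: [0-34 FREE]
Op 7: d = malloc(6) -> d = 0; heap: [0-5 ALLOC][6-34 FREE]
Op 8: e = malloc(2) -> e = 6; heap: [0-5 ALLOC][6-7 ALLOC][8-34 FREE]
free(e): e = 6 -> block [6-7 ALLOC]; mark free, coalesce with adjacent free neighbors -> [0-5 ALLOC][6-34 FREE]

Answer: [0-5 ALLOC][6-34 FREE]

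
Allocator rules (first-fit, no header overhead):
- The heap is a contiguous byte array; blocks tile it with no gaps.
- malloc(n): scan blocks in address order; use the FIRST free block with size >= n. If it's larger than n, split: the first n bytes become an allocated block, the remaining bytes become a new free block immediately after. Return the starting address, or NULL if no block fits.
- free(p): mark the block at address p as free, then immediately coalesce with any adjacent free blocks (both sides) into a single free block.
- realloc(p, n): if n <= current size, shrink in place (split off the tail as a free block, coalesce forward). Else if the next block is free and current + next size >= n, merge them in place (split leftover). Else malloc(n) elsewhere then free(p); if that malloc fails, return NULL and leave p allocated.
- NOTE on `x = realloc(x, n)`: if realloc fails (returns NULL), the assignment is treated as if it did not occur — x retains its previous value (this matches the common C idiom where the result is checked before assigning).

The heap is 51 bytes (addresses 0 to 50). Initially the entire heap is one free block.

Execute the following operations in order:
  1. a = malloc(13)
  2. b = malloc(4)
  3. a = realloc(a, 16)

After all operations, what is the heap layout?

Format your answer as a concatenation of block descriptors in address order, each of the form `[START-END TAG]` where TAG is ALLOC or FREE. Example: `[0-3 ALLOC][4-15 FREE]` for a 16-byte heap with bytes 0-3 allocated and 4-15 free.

Answer: [0-12 FREE][13-16 ALLOC][17-32 ALLOC][33-50 FREE]

Derivation:
Op 1: a = malloc(13) -> a = 0; heap: [0-12 ALLOC][13-50 FREE]
Op 2: b = malloc(4) -> b = 13; heap: [0-12 ALLOC][13-16 ALLOC][17-50 FREE]
Op 3: a = realloc(a, 16) -> a = 17; heap: [0-12 FREE][13-16 ALLOC][17-32 ALLOC][33-50 FREE]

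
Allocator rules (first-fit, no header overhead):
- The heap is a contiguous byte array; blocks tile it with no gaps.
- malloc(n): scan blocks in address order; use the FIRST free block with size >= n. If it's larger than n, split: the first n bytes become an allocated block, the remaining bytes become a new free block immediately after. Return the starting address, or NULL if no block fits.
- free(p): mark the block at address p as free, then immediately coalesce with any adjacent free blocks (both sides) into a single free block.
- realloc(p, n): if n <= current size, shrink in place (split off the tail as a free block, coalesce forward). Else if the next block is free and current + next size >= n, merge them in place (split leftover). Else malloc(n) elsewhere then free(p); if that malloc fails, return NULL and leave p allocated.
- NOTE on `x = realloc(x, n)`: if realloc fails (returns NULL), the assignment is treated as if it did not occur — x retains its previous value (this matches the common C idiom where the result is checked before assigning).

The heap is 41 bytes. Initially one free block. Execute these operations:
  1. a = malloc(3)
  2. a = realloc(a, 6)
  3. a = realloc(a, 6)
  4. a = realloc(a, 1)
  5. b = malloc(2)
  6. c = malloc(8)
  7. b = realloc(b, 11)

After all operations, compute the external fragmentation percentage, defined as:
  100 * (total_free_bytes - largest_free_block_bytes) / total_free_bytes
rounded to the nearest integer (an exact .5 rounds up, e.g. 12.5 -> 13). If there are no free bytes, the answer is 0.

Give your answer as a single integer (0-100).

Answer: 10

Derivation:
Op 1: a = malloc(3) -> a = 0; heap: [0-2 ALLOC][3-40 FREE]
Op 2: a = realloc(a, 6) -> a = 0; heap: [0-5 ALLOC][6-40 FREE]
Op 3: a = realloc(a, 6) -> a = 0; heap: [0-5 ALLOC][6-40 FREE]
Op 4: a = realloc(a, 1) -> a = 0; heap: [0-0 ALLOC][1-40 FREE]
Op 5: b = malloc(2) -> b = 1; heap: [0-0 ALLOC][1-2 ALLOC][3-40 FREE]
Op 6: c = malloc(8) -> c = 3; heap: [0-0 ALLOC][1-2 ALLOC][3-10 ALLOC][11-40 FREE]
Op 7: b = realloc(b, 11) -> b = 11; heap: [0-0 ALLOC][1-2 FREE][3-10 ALLOC][11-21 ALLOC][22-40 FREE]
Free blocks: [2 19] total_free=21 largest=19 -> 100*(21-19)/21 = 200/21 ≈ 9.524 -> rounds to 10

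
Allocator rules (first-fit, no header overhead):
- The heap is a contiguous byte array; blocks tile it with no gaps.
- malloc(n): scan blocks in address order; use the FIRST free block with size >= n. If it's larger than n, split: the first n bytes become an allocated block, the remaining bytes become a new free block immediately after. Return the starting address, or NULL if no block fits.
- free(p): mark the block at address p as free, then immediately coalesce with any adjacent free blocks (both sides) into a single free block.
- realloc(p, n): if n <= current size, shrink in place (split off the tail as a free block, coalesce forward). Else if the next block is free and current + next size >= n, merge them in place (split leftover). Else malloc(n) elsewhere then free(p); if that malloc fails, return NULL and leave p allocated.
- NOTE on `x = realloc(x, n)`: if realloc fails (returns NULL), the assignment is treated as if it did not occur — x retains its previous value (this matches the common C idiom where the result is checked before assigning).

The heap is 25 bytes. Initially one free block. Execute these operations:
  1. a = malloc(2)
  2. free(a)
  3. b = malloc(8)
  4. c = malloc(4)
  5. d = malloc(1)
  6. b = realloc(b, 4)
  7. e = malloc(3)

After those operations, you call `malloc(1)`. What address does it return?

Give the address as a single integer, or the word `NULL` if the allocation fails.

Answer: 7

Derivation:
Op 1: a = malloc(2) -> a = 0; heap: [0-1 ALLOC][2-24 FREE]
Op 2: free(a) -> (freed a); heap: [0-24 FREE]
Op 3: b = malloc(8) -> b = 0; heap: [0-7 ALLOC][8-24 FREE]
Op 4: c = malloc(4) -> c = 8; heap: [0-7 ALLOC][8-11 ALLOC][12-24 FREE]
Op 5: d = malloc(1) -> d = 12; heap: [0-7 ALLOC][8-11 ALLOC][12-12 ALLOC][13-24 FREE]
Op 6: b = realloc(b, 4) -> b = 0; heap: [0-3 ALLOC][4-7 FREE][8-11 ALLOC][12-12 ALLOC][13-24 FREE]
Op 7: e = malloc(3) -> e = 4; heap: [0-3 ALLOC][4-6 ALLOC][7-7 FREE][8-11 ALLOC][12-12 ALLOC][13-24 FREE]
malloc(1): first-fit scan over [0-3 ALLOC][4-6 ALLOC][7-7 FREE][8-11 ALLOC][12-12 ALLOC][13-24 FREE] -> 7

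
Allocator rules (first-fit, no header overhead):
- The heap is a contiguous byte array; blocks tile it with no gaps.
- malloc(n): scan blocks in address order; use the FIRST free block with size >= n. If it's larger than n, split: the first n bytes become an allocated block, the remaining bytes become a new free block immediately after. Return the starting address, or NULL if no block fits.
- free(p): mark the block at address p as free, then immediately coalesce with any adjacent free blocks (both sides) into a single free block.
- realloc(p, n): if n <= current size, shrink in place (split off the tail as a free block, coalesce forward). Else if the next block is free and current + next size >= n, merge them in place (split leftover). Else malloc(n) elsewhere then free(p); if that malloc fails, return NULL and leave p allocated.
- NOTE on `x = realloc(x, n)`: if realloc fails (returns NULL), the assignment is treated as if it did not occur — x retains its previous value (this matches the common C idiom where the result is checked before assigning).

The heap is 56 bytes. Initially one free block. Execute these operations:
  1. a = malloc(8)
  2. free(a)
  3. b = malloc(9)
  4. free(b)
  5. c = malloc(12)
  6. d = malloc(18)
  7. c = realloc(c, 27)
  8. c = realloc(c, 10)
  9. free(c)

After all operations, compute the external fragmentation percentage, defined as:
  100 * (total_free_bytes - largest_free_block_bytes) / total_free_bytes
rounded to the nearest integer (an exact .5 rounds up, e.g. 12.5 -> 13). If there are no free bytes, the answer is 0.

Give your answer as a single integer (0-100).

Op 1: a = malloc(8) -> a = 0; heap: [0-7 ALLOC][8-55 FREE]
Op 2: free(a) -> (freed a); heap: [0-55 FREE]
Op 3: b = malloc(9) -> b = 0; heap: [0-8 ALLOC][9-55 FREE]
Op 4: free(b) -> (freed b); heap: [0-55 FREE]
Op 5: c = malloc(12) -> c = 0; heap: [0-11 ALLOC][12-55 FREE]
Op 6: d = malloc(18) -> d = 12; heap: [0-11 ALLOC][12-29 ALLOC][30-55 FREE]
Op 7: c = realloc(c, 27) -> NULL (c unchanged); heap: [0-11 ALLOC][12-29 ALLOC][30-55 FREE]
Op 8: c = realloc(c, 10) -> c = 0; heap: [0-9 ALLOC][10-11 FREE][12-29 ALLOC][30-55 FREE]
Op 9: free(c) -> (freed c); heap: [0-11 FREE][12-29 ALLOC][30-55 FREE]
Free blocks: [12 26] total_free=38 largest=26 -> 100*(38-26)/38 = 1200/38 ≈ 31.579 -> rounds to 32

Answer: 32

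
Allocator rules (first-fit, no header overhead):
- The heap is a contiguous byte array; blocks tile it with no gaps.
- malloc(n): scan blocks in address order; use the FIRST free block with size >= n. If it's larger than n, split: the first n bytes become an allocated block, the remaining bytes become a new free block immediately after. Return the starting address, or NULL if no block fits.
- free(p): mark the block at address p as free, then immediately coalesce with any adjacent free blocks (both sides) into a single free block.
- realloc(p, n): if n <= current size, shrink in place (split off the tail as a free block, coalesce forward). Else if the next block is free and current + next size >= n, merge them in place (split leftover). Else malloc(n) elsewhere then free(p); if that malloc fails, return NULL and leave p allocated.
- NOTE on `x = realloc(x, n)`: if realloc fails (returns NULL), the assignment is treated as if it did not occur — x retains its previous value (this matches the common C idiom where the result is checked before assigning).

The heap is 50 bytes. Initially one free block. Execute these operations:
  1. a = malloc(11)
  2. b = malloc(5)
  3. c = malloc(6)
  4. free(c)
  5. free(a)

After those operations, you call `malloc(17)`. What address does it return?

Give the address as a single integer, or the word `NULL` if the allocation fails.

Op 1: a = malloc(11) -> a = 0; heap: [0-10 ALLOC][11-49 FREE]
Op 2: b = malloc(5) -> b = 11; heap: [0-10 ALLOC][11-15 ALLOC][16-49 FREE]
Op 3: c = malloc(6) -> c = 16; heap: [0-10 ALLOC][11-15 ALLOC][16-21 ALLOC][22-49 FREE]
Op 4: free(c) -> (freed c); heap: [0-10 ALLOC][11-15 ALLOC][16-49 FREE]
Op 5: free(a) -> (freed a); heap: [0-10 FREE][11-15 ALLOC][16-49 FREE]
malloc(17): first-fit scan over [0-10 FREE][11-15 ALLOC][16-49 FREE] -> 16

Answer: 16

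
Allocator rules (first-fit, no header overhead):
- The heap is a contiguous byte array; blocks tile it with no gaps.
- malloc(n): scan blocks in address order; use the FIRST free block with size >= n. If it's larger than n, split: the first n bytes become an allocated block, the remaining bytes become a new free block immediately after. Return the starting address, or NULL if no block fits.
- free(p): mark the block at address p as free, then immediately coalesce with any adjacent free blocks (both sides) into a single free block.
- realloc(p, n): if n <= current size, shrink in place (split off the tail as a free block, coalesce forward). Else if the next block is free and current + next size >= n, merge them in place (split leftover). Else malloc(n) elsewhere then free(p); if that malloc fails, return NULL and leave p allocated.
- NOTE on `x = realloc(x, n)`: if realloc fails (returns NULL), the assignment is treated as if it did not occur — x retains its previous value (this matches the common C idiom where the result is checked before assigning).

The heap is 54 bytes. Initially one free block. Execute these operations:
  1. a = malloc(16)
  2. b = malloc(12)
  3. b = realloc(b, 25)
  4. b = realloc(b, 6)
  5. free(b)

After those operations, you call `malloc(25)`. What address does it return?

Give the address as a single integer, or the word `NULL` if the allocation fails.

Answer: 16

Derivation:
Op 1: a = malloc(16) -> a = 0; heap: [0-15 ALLOC][16-53 FREE]
Op 2: b = malloc(12) -> b = 16; heap: [0-15 ALLOC][16-27 ALLOC][28-53 FREE]
Op 3: b = realloc(b, 25) -> b = 16; heap: [0-15 ALLOC][16-40 ALLOC][41-53 FREE]
Op 4: b = realloc(b, 6) -> b = 16; heap: [0-15 ALLOC][16-21 ALLOC][22-53 FREE]
Op 5: free(b) -> (freed b); heap: [0-15 ALLOC][16-53 FREE]
malloc(25): first-fit scan over [0-15 ALLOC][16-53 FREE] -> 16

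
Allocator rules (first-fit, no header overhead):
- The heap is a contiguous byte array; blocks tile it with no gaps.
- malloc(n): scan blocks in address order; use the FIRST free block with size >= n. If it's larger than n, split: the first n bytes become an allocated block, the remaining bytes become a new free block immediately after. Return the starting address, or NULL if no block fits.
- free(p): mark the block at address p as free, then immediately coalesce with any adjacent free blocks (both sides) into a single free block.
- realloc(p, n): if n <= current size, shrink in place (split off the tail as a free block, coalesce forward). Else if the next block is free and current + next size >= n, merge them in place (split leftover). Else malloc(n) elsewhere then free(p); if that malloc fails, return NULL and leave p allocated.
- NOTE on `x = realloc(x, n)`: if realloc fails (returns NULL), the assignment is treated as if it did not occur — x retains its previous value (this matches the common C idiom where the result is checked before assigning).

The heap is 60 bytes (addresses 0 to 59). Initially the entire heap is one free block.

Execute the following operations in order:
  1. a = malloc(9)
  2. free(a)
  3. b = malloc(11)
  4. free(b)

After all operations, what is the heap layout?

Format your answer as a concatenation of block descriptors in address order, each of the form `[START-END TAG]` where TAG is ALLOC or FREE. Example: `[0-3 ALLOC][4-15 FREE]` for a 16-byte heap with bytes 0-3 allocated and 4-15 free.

Op 1: a = malloc(9) -> a = 0; heap: [0-8 ALLOC][9-59 FREE]
Op 2: free(a) -> (freed a); heap: [0-59 FREE]
Op 3: b = malloc(11) -> b = 0; heap: [0-10 ALLOC][11-59 FREE]
Op 4: free(b) -> (freed b); heap: [0-59 FREE]

Answer: [0-59 FREE]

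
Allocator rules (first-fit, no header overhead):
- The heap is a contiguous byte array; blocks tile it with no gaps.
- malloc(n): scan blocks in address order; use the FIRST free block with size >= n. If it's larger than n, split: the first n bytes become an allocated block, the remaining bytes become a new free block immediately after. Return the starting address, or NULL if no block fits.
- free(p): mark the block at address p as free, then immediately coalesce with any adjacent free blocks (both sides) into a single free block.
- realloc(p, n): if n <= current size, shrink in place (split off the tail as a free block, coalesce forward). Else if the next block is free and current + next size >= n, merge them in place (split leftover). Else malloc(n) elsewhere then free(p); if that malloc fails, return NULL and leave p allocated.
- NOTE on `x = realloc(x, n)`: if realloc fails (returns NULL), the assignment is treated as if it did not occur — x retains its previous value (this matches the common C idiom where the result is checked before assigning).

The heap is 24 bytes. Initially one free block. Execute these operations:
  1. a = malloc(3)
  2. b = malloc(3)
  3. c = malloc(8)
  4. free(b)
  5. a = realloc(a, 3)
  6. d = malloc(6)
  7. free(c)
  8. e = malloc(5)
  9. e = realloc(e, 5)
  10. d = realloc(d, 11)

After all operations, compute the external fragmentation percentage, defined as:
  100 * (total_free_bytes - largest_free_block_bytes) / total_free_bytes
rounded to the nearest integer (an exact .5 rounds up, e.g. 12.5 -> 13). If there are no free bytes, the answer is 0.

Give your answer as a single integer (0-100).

Answer: 40

Derivation:
Op 1: a = malloc(3) -> a = 0; heap: [0-2 ALLOC][3-23 FREE]
Op 2: b = malloc(3) -> b = 3; heap: [0-2 ALLOC][3-5 ALLOC][6-23 FREE]
Op 3: c = malloc(8) -> c = 6; heap: [0-2 ALLOC][3-5 ALLOC][6-13 ALLOC][14-23 FREE]
Op 4: free(b) -> (freed b); heap: [0-2 ALLOC][3-5 FREE][6-13 ALLOC][14-23 FREE]
Op 5: a = realloc(a, 3) -> a = 0; heap: [0-2 ALLOC][3-5 FREE][6-13 ALLOC][14-23 FREE]
Op 6: d = malloc(6) -> d = 14; heap: [0-2 ALLOC][3-5 FREE][6-13 ALLOC][14-19 ALLOC][20-23 FREE]
Op 7: free(c) -> (freed c); heap: [0-2 ALLOC][3-13 FREE][14-19 ALLOC][20-23 FREE]
Op 8: e = malloc(5) -> e = 3; heap: [0-2 ALLOC][3-7 ALLOC][8-13 FREE][14-19 ALLOC][20-23 FREE]
Op 9: e = realloc(e, 5) -> e = 3; heap: [0-2 ALLOC][3-7 ALLOC][8-13 FREE][14-19 ALLOC][20-23 FREE]
Op 10: d = realloc(d, 11) -> NULL (d unchanged); heap: [0-2 ALLOC][3-7 ALLOC][8-13 FREE][14-19 ALLOC][20-23 FREE]
Free blocks: [6 4] total_free=10 largest=6 -> 100*(10-6)/10 = 400/10 = 40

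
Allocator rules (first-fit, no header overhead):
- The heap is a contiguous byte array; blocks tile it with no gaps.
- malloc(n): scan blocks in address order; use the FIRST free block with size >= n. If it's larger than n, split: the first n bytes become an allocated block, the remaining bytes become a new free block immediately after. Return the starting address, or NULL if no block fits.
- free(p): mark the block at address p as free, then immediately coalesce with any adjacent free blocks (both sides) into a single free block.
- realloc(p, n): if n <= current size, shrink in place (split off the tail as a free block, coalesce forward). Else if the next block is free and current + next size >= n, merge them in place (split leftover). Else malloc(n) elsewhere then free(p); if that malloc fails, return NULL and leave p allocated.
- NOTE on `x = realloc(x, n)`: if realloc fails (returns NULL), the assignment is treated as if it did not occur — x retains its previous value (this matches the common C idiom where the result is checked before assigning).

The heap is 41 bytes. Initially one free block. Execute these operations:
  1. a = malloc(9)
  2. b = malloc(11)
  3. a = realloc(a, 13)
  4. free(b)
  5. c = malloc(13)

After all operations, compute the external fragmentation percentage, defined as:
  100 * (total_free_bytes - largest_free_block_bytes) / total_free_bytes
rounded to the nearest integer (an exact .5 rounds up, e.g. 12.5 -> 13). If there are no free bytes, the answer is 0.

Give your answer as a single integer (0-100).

Answer: 47

Derivation:
Op 1: a = malloc(9) -> a = 0; heap: [0-8 ALLOC][9-40 FREE]
Op 2: b = malloc(11) -> b = 9; heap: [0-8 ALLOC][9-19 ALLOC][20-40 FREE]
Op 3: a = realloc(a, 13) -> a = 20; heap: [0-8 FREE][9-19 ALLOC][20-32 ALLOC][33-40 FREE]
Op 4: free(b) -> (freed b); heap: [0-19 FREE][20-32 ALLOC][33-40 FREE]
Op 5: c = malloc(13) -> c = 0; heap: [0-12 ALLOC][13-19 FREE][20-32 ALLOC][33-40 FREE]
Free blocks: [7 8] total_free=15 largest=8 -> 100*(15-8)/15 = 700/15 ≈ 46.667 -> rounds to 47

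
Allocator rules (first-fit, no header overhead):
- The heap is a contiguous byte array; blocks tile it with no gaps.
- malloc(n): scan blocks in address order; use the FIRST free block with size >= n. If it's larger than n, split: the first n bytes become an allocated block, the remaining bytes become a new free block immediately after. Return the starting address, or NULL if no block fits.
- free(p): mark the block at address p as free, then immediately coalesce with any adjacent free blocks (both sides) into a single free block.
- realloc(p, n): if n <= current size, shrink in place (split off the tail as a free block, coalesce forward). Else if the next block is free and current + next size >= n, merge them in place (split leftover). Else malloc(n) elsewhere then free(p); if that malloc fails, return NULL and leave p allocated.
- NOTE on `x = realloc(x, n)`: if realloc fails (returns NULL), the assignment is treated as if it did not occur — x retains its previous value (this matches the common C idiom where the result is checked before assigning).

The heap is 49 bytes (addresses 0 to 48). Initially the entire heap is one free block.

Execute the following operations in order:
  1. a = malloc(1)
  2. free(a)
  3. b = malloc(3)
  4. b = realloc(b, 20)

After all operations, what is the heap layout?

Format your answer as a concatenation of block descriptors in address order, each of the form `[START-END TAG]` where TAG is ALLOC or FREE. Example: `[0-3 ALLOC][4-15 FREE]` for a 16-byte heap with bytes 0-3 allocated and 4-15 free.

Op 1: a = malloc(1) -> a = 0; heap: [0-0 ALLOC][1-48 FREE]
Op 2: free(a) -> (freed a); heap: [0-48 FREE]
Op 3: b = malloc(3) -> b = 0; heap: [0-2 ALLOC][3-48 FREE]
Op 4: b = realloc(b, 20) -> b = 0; heap: [0-19 ALLOC][20-48 FREE]

Answer: [0-19 ALLOC][20-48 FREE]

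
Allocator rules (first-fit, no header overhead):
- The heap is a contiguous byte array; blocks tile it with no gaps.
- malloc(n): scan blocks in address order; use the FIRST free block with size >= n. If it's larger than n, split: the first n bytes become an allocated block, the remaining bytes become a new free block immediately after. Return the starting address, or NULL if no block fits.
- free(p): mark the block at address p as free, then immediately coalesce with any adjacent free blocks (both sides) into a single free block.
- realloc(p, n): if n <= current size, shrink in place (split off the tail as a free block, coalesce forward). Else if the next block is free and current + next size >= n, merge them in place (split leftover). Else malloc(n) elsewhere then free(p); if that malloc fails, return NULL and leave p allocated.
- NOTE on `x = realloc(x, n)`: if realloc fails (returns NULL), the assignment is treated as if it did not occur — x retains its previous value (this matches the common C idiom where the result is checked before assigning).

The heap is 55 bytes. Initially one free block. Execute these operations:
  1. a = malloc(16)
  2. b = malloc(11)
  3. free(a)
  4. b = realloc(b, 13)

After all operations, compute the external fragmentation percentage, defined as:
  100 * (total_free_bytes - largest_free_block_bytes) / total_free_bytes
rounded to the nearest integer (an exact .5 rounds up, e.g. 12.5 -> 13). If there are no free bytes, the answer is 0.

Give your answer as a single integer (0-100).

Op 1: a = malloc(16) -> a = 0; heap: [0-15 ALLOC][16-54 FREE]
Op 2: b = malloc(11) -> b = 16; heap: [0-15 ALLOC][16-26 ALLOC][27-54 FREE]
Op 3: free(a) -> (freed a); heap: [0-15 FREE][16-26 ALLOC][27-54 FREE]
Op 4: b = realloc(b, 13) -> b = 16; heap: [0-15 FREE][16-28 ALLOC][29-54 FREE]
Free blocks: [16 26] total_free=42 largest=26 -> 100*(42-26)/42 = 1600/42 ≈ 38.095 -> rounds to 38

Answer: 38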